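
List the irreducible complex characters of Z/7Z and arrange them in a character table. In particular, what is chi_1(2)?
Character table of Z/7Z (irreps indexed chi_0,...,chi_6 with chi_k(m) = zeta_7^(k*m), zeta_7 = exp(2*pi*i/7)):
  irrep \ class  {0} (size 1)  {1} (size 1)    {2} (size 1)    {3} (size 1)    {4} (size 1)    {5} (size 1)    {6} (size 1)  
  chi_0          1             1               1               1               1               1               1             
  chi_1          1             exp(2*I*pi/7)   exp(4*I*pi/7)   exp(6*I*pi/7)   exp(-6*I*pi/7)  exp(-4*I*pi/7)  exp(-2*I*pi/7)
  chi_2          1             exp(4*I*pi/7)   exp(-6*I*pi/7)  exp(-2*I*pi/7)  exp(2*I*pi/7)   exp(6*I*pi/7)   exp(-4*I*pi/7)
  chi_3          1             exp(6*I*pi/7)   exp(-2*I*pi/7)  exp(4*I*pi/7)   exp(-4*I*pi/7)  exp(2*I*pi/7)   exp(-6*I*pi/7)
  chi_4          1             exp(-6*I*pi/7)  exp(2*I*pi/7)   exp(-4*I*pi/7)  exp(4*I*pi/7)   exp(-2*I*pi/7)  exp(6*I*pi/7) 
  chi_5          1             exp(-4*I*pi/7)  exp(6*I*pi/7)   exp(2*I*pi/7)   exp(-2*I*pi/7)  exp(-6*I*pi/7)  exp(4*I*pi/7) 
  chi_6          1             exp(-2*I*pi/7)  exp(-4*I*pi/7)  exp(-6*I*pi/7)  exp(6*I*pi/7)   exp(4*I*pi/7)   exp(2*I*pi/7) 

Spot check: chi_1(2) = zeta_7^(1*2) = zeta_7^2 = exp(4*I*pi/7).

Justification: Z/7Z is abelian, so all 7 irreducible complex representations are 1-dimensional. They are given by chi_k(m) = zeta_7^(k*m) for k = 0,...,6. Row orthogonality: sum_m chi_k(m) conj(chi_l(m)) = 7 * [k = l].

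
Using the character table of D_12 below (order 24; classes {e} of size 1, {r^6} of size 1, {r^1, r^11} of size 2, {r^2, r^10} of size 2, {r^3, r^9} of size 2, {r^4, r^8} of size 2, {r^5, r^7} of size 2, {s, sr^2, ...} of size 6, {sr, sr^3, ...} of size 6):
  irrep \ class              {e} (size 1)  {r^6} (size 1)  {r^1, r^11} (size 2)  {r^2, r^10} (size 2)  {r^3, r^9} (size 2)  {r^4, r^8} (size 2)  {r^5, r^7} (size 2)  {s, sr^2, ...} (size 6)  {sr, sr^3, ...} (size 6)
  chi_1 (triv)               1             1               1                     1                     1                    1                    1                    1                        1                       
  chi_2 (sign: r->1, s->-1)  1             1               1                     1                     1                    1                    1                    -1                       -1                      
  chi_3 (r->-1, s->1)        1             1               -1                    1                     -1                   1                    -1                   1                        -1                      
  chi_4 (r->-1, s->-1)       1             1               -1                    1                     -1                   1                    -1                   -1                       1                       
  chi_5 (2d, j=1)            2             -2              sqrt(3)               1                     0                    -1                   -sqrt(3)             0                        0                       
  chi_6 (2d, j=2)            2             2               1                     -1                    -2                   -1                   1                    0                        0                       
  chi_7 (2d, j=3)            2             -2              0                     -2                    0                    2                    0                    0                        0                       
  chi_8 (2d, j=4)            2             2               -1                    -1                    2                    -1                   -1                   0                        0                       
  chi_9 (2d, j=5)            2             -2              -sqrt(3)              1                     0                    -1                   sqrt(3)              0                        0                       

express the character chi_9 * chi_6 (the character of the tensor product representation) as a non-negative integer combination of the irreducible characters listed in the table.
chi_9 tensor chi_6 = chi_7 + chi_9 (all other irreducibles have multiplicity 0).

Proof sketch: The character of a tensor product is the pointwise product (chi_9 * chi_6)(C) = chi_9(C) * chi_6(C):
  {e}: (2)*(2), {r^6}: (-2)*(2), {r^1, r^11}: (-sqrt(3))*(1), {r^2, r^10}: (1)*(-1), {r^3, r^9}: (0)*(-2), {r^4, r^8}: (-1)*(-1), {r^5, r^7}: (sqrt(3))*(1), {s, sr^2, ...}: (0)*(0), {sr, sr^3, ...}: (0)*(0)
so (chi_9 * chi_6) takes values
  {e} -> 4, {r^6} -> -4, {r^1, r^11} -> -sqrt(3), {r^2, r^10} -> -1, {r^3, r^9} -> 0, {r^4, r^8} -> 1, {r^5, r^7} -> sqrt(3), {s, sr^2, ...} -> 0, {sr, sr^3, ...} -> 0.
Now take the inner product of this character with each irreducible chi from the table, <chi_9*chi_6, chi> = (1/24) sum_C |C| (chi_9*chi_6)(C) conj(chi(C)):
  <chi_9*chi_6, chi_1> = (1/24)[1*(4)*conj(1) + 1*(-4)*conj(1) + 2*(-sqrt(3))*conj(1) + 2*(-1)*conj(1) + 2*(0)*conj(1) + 2*(1)*conj(1) + 2*(sqrt(3))*conj(1) + 6*(0)*conj(1) + 6*(0)*conj(1)]
      = (1/24)[(4) + (-4) + (-2*sqrt(3)) + (-2) + (0) + (2) + (2*sqrt(3)) + (0) + (0)] = 0/24 = 0
  <chi_9*chi_6, chi_2> = (1/24)[1*(4)*conj(1) + 1*(-4)*conj(1) + 2*(-sqrt(3))*conj(1) + 2*(-1)*conj(1) + 2*(0)*conj(1) + 2*(1)*conj(1) + 2*(sqrt(3))*conj(1) + 6*(0)*conj(-1) + 6*(0)*conj(-1)]
      = (1/24)[(4) + (-4) + (-2*sqrt(3)) + (-2) + (0) + (2) + (2*sqrt(3)) + (0) + (0)] = 0/24 = 0
  <chi_9*chi_6, chi_3> = (1/24)[1*(4)*conj(1) + 1*(-4)*conj(1) + 2*(-sqrt(3))*conj(-1) + 2*(-1)*conj(1) + 2*(0)*conj(-1) + 2*(1)*conj(1) + 2*(sqrt(3))*conj(-1) + 6*(0)*conj(1) + 6*(0)*conj(-1)]
      = (1/24)[(4) + (-4) + (2*sqrt(3)) + (-2) + (0) + (2) + (-2*sqrt(3)) + (0) + (0)] = 0/24 = 0
  <chi_9*chi_6, chi_4> = (1/24)[1*(4)*conj(1) + 1*(-4)*conj(1) + 2*(-sqrt(3))*conj(-1) + 2*(-1)*conj(1) + 2*(0)*conj(-1) + 2*(1)*conj(1) + 2*(sqrt(3))*conj(-1) + 6*(0)*conj(-1) + 6*(0)*conj(1)]
      = (1/24)[(4) + (-4) + (2*sqrt(3)) + (-2) + (0) + (2) + (-2*sqrt(3)) + (0) + (0)] = 0/24 = 0
  <chi_9*chi_6, chi_5> = (1/24)[1*(4)*conj(2) + 1*(-4)*conj(-2) + 2*(-sqrt(3))*conj(sqrt(3)) + 2*(-1)*conj(1) + 2*(0)*conj(0) + 2*(1)*conj(-1) + 2*(sqrt(3))*conj(-sqrt(3)) + 6*(0)*conj(0) + 6*(0)*conj(0)]
      = (1/24)[(8) + (8) + (-6) + (-2) + (0) + (-2) + (-6) + (0) + (0)] = 0/24 = 0
  <chi_9*chi_6, chi_6> = (1/24)[1*(4)*conj(2) + 1*(-4)*conj(2) + 2*(-sqrt(3))*conj(1) + 2*(-1)*conj(-1) + 2*(0)*conj(-2) + 2*(1)*conj(-1) + 2*(sqrt(3))*conj(1) + 6*(0)*conj(0) + 6*(0)*conj(0)]
      = (1/24)[(8) + (-8) + (-2*sqrt(3)) + (2) + (0) + (-2) + (2*sqrt(3)) + (0) + (0)] = 0/24 = 0
  <chi_9*chi_6, chi_7> = (1/24)[1*(4)*conj(2) + 1*(-4)*conj(-2) + 2*(-sqrt(3))*conj(0) + 2*(-1)*conj(-2) + 2*(0)*conj(0) + 2*(1)*conj(2) + 2*(sqrt(3))*conj(0) + 6*(0)*conj(0) + 6*(0)*conj(0)]
      = (1/24)[(8) + (8) + (0) + (4) + (0) + (4) + (0) + (0) + (0)] = 24/24 = 1
  <chi_9*chi_6, chi_8> = (1/24)[1*(4)*conj(2) + 1*(-4)*conj(2) + 2*(-sqrt(3))*conj(-1) + 2*(-1)*conj(-1) + 2*(0)*conj(2) + 2*(1)*conj(-1) + 2*(sqrt(3))*conj(-1) + 6*(0)*conj(0) + 6*(0)*conj(0)]
      = (1/24)[(8) + (-8) + (2*sqrt(3)) + (2) + (0) + (-2) + (-2*sqrt(3)) + (0) + (0)] = 0/24 = 0
  <chi_9*chi_6, chi_9> = (1/24)[1*(4)*conj(2) + 1*(-4)*conj(-2) + 2*(-sqrt(3))*conj(-sqrt(3)) + 2*(-1)*conj(1) + 2*(0)*conj(0) + 2*(1)*conj(-1) + 2*(sqrt(3))*conj(sqrt(3)) + 6*(0)*conj(0) + 6*(0)*conj(0)]
      = (1/24)[(8) + (8) + (6) + (-2) + (0) + (-2) + (6) + (0) + (0)] = 24/24 = 1
Hence the multiplicities are chi_7: 1, chi_9: 1. Dimension check: dim(chi_9)*dim(chi_6) = 2*2 = 4 and sum (mult * dim) = 1*2 + 1*2 = 4.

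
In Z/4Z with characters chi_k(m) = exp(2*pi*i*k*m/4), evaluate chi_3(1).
chi_3(1) = zeta_4^3 = -I

Why: chi_3(1) = zeta_4^(3*1) = zeta_4^3. Since zeta_4^4 = 1, this equals zeta_4^3 = exp(2*pi*i*3/4) = -I.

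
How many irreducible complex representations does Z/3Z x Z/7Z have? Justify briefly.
21

Argument: The number of irreducible complex representations of a finite group equals its number of conjugacy classes. Z/3Z x Z/7Z is abelian of order 21, so every element is its own conjugacy class: 21 classes, so Z/3Z x Z/7Z (order 21) has exactly 21 irreducible complex representations.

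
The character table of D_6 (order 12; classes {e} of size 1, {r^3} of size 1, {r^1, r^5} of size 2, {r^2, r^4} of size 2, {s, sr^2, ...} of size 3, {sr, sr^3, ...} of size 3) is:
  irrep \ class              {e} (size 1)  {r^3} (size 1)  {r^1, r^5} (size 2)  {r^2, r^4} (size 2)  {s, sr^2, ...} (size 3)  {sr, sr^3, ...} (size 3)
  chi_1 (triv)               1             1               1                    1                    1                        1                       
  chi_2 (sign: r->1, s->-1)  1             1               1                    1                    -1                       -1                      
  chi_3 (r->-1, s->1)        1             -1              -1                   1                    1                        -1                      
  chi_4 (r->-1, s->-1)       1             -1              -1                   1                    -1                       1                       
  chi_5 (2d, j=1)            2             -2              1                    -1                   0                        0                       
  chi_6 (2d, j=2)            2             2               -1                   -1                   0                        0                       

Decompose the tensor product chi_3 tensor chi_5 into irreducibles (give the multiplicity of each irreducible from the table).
chi_3 tensor chi_5 = chi_6 (all other irreducibles have multiplicity 0).

Argument: The character of a tensor product is the pointwise product (chi_3 * chi_5)(C) = chi_3(C) * chi_5(C):
  {e}: (1)*(2), {r^3}: (-1)*(-2), {r^1, r^5}: (-1)*(1), {r^2, r^4}: (1)*(-1), {s, sr^2, ...}: (1)*(0), {sr, sr^3, ...}: (-1)*(0)
so (chi_3 * chi_5) takes values
  {e} -> 2, {r^3} -> 2, {r^1, r^5} -> -1, {r^2, r^4} -> -1, {s, sr^2, ...} -> 0, {sr, sr^3, ...} -> 0.
Now take the inner product of this character with each irreducible chi from the table, <chi_3*chi_5, chi> = (1/12) sum_C |C| (chi_3*chi_5)(C) conj(chi(C)):
  <chi_3*chi_5, chi_1> = (1/12)[1*(2)*conj(1) + 1*(2)*conj(1) + 2*(-1)*conj(1) + 2*(-1)*conj(1) + 3*(0)*conj(1) + 3*(0)*conj(1)]
      = (1/12)[(2) + (2) + (-2) + (-2) + (0) + (0)] = 0/12 = 0
  <chi_3*chi_5, chi_2> = (1/12)[1*(2)*conj(1) + 1*(2)*conj(1) + 2*(-1)*conj(1) + 2*(-1)*conj(1) + 3*(0)*conj(-1) + 3*(0)*conj(-1)]
      = (1/12)[(2) + (2) + (-2) + (-2) + (0) + (0)] = 0/12 = 0
  <chi_3*chi_5, chi_3> = (1/12)[1*(2)*conj(1) + 1*(2)*conj(-1) + 2*(-1)*conj(-1) + 2*(-1)*conj(1) + 3*(0)*conj(1) + 3*(0)*conj(-1)]
      = (1/12)[(2) + (-2) + (2) + (-2) + (0) + (0)] = 0/12 = 0
  <chi_3*chi_5, chi_4> = (1/12)[1*(2)*conj(1) + 1*(2)*conj(-1) + 2*(-1)*conj(-1) + 2*(-1)*conj(1) + 3*(0)*conj(-1) + 3*(0)*conj(1)]
      = (1/12)[(2) + (-2) + (2) + (-2) + (0) + (0)] = 0/12 = 0
  <chi_3*chi_5, chi_5> = (1/12)[1*(2)*conj(2) + 1*(2)*conj(-2) + 2*(-1)*conj(1) + 2*(-1)*conj(-1) + 3*(0)*conj(0) + 3*(0)*conj(0)]
      = (1/12)[(4) + (-4) + (-2) + (2) + (0) + (0)] = 0/12 = 0
  <chi_3*chi_5, chi_6> = (1/12)[1*(2)*conj(2) + 1*(2)*conj(2) + 2*(-1)*conj(-1) + 2*(-1)*conj(-1) + 3*(0)*conj(0) + 3*(0)*conj(0)]
      = (1/12)[(4) + (4) + (2) + (2) + (0) + (0)] = 12/12 = 1
Hence the multiplicities are chi_6: 1. Dimension check: dim(chi_3)*dim(chi_5) = 1*2 = 2 and sum (mult * dim) = 1*2 = 2.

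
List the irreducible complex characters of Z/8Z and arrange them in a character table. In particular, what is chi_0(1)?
Character table of Z/8Z (irreps indexed chi_0,...,chi_7 with chi_k(m) = zeta_8^(k*m), zeta_8 = exp(2*pi*i/8)):
  irrep \ class  {0} (size 1)  {1} (size 1)    {2} (size 1)  {3} (size 1)    {4} (size 1)  {5} (size 1)    {6} (size 1)  {7} (size 1)  
  chi_0          1             1               1             1               1             1               1             1             
  chi_1          1             exp(I*pi/4)     I             exp(3*I*pi/4)   -1            exp(-3*I*pi/4)  -I            exp(-I*pi/4)  
  chi_2          1             I               -1            -I              1             I               -1            -I            
  chi_3          1             exp(3*I*pi/4)   -I            exp(I*pi/4)     -1            exp(-I*pi/4)    I             exp(-3*I*pi/4)
  chi_4          1             -1              1             -1              1             -1              1             -1            
  chi_5          1             exp(-3*I*pi/4)  I             exp(-I*pi/4)    -1            exp(I*pi/4)     -I            exp(3*I*pi/4) 
  chi_6          1             -I              -1            I               1             -I              -1            I             
  chi_7          1             exp(-I*pi/4)    -I            exp(-3*I*pi/4)  -1            exp(3*I*pi/4)   I             exp(I*pi/4)   

Spot check: chi_0(1) = zeta_8^(0*1) = zeta_8^0 = 1.

Solution. Z/8Z is abelian, so all 8 irreducible complex representations are 1-dimensional. They are given by chi_k(m) = zeta_8^(k*m) for k = 0,...,7. Row orthogonality: sum_m chi_k(m) conj(chi_l(m)) = 8 * [k = l].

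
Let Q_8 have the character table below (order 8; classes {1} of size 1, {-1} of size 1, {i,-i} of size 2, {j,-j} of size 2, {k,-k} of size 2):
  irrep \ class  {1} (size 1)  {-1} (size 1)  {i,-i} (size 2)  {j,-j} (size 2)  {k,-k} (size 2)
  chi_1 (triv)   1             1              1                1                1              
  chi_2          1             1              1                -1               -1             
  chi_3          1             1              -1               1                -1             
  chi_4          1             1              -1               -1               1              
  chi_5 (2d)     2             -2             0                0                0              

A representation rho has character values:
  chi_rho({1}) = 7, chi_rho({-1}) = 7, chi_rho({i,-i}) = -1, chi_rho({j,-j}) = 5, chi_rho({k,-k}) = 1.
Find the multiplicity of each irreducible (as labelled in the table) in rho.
Multiplicities: chi_1: 3, chi_2: 0, chi_3: 3, chi_4: 1, chi_5: 0.

Use <chi_rho, chi> = (1/|G|) sum_C |C| * chi_rho(C) * conj(chi(C)) with |G| = 8 for each irreducible chi in the table:
  <chi_rho, chi_1> = (1/8)[1*(7)*conj(1) + 1*(7)*conj(1) + 2*(-1)*conj(1) + 2*(5)*conj(1) + 2*(1)*conj(1)]
      = (1/8)[(7) + (7) + (-2) + (10) + (2)] = 24/8 = 3
  <chi_rho, chi_2> = (1/8)[1*(7)*conj(1) + 1*(7)*conj(1) + 2*(-1)*conj(1) + 2*(5)*conj(-1) + 2*(1)*conj(-1)]
      = (1/8)[(7) + (7) + (-2) + (-10) + (-2)] = 0/8 = 0
  <chi_rho, chi_3> = (1/8)[1*(7)*conj(1) + 1*(7)*conj(1) + 2*(-1)*conj(-1) + 2*(5)*conj(1) + 2*(1)*conj(-1)]
      = (1/8)[(7) + (7) + (2) + (10) + (-2)] = 24/8 = 3
  <chi_rho, chi_4> = (1/8)[1*(7)*conj(1) + 1*(7)*conj(1) + 2*(-1)*conj(-1) + 2*(5)*conj(-1) + 2*(1)*conj(1)]
      = (1/8)[(7) + (7) + (2) + (-10) + (2)] = 8/8 = 1
  <chi_rho, chi_5> = (1/8)[1*(7)*conj(2) + 1*(7)*conj(-2) + 2*(-1)*conj(0) + 2*(5)*conj(0) + 2*(1)*conj(0)]
      = (1/8)[(14) + (-14) + (0) + (0) + (0)] = 0/8 = 0
Dimension check: dim(rho) = sum (mult * dim) = 3*1 + 0*1 + 3*1 + 1*1 + 0*2 = 7 = chi_rho(e) = 7.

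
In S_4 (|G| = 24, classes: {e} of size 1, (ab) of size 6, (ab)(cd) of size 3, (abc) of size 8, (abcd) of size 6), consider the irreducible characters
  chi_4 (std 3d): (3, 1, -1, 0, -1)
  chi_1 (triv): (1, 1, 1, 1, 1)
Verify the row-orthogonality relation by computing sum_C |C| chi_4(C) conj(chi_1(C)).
Sum = 0; so <chi_4, chi_1> = 0 (distinct irreducibles are orthogonal).

Derivation: Compute term by term over conjugacy classes (|C| * chi_4(C) * conj(chi_1(C))):
  1*(3)*conj(1) + 6*(1)*conj(1) + 3*(-1)*conj(1) + 8*(0)*conj(1) + 6*(-1)*conj(1)
  = (3) + (6) + (-3) + (0) + (-6)
  = 0.
Dividing by |G| = 24 gives 0/24 = 0, matching the row-orthogonality relation <chi_4, chi_1> = [chi_4 = chi_1].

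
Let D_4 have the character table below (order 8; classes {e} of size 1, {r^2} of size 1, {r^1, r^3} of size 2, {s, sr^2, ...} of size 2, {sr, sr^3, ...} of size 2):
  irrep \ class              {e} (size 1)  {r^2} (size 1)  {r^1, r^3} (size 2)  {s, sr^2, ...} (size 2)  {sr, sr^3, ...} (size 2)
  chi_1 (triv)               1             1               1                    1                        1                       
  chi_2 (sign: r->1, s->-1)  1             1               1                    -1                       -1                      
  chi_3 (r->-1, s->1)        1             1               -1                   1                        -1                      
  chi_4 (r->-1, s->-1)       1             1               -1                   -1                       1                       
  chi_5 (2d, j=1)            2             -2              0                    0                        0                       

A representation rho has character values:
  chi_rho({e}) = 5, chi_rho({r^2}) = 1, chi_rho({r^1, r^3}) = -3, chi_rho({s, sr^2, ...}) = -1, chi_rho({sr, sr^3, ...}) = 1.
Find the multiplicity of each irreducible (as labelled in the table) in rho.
Multiplicities: chi_1: 0, chi_2: 0, chi_3: 1, chi_4: 2, chi_5: 1.

Reasoning: Use <chi_rho, chi> = (1/|G|) sum_C |C| * chi_rho(C) * conj(chi(C)) with |G| = 8 for each irreducible chi in the table:
  <chi_rho, chi_1> = (1/8)[1*(5)*conj(1) + 1*(1)*conj(1) + 2*(-3)*conj(1) + 2*(-1)*conj(1) + 2*(1)*conj(1)]
      = (1/8)[(5) + (1) + (-6) + (-2) + (2)] = 0/8 = 0
  <chi_rho, chi_2> = (1/8)[1*(5)*conj(1) + 1*(1)*conj(1) + 2*(-3)*conj(1) + 2*(-1)*conj(-1) + 2*(1)*conj(-1)]
      = (1/8)[(5) + (1) + (-6) + (2) + (-2)] = 0/8 = 0
  <chi_rho, chi_3> = (1/8)[1*(5)*conj(1) + 1*(1)*conj(1) + 2*(-3)*conj(-1) + 2*(-1)*conj(1) + 2*(1)*conj(-1)]
      = (1/8)[(5) + (1) + (6) + (-2) + (-2)] = 8/8 = 1
  <chi_rho, chi_4> = (1/8)[1*(5)*conj(1) + 1*(1)*conj(1) + 2*(-3)*conj(-1) + 2*(-1)*conj(-1) + 2*(1)*conj(1)]
      = (1/8)[(5) + (1) + (6) + (2) + (2)] = 16/8 = 2
  <chi_rho, chi_5> = (1/8)[1*(5)*conj(2) + 1*(1)*conj(-2) + 2*(-3)*conj(0) + 2*(-1)*conj(0) + 2*(1)*conj(0)]
      = (1/8)[(10) + (-2) + (0) + (0) + (0)] = 8/8 = 1
Dimension check: dim(rho) = sum (mult * dim) = 0*1 + 0*1 + 1*1 + 2*1 + 1*2 = 5 = chi_rho(e) = 5.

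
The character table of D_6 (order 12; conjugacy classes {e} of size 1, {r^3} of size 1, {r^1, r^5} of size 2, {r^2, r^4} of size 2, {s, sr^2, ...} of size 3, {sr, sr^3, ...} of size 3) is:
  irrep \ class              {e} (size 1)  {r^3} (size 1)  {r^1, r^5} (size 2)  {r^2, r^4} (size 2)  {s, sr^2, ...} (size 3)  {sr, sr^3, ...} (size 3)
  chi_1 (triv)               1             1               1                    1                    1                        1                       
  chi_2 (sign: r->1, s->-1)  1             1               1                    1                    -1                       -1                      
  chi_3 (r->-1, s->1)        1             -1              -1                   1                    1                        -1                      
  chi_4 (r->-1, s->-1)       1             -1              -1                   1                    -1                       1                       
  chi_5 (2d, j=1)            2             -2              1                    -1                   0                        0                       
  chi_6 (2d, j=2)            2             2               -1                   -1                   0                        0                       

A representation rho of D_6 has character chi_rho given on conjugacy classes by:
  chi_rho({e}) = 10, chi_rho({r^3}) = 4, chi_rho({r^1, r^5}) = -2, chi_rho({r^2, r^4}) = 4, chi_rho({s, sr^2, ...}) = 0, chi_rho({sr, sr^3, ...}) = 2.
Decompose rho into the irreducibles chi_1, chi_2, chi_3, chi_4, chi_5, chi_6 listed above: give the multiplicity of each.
Multiplicities: chi_1: 2, chi_2: 1, chi_3: 1, chi_4: 2, chi_5: 0, chi_6: 2.

Explanation: Use <chi_rho, chi> = (1/|G|) sum_C |C| * chi_rho(C) * conj(chi(C)) with |G| = 12 for each irreducible chi in the table:
  <chi_rho, chi_1> = (1/12)[1*(10)*conj(1) + 1*(4)*conj(1) + 2*(-2)*conj(1) + 2*(4)*conj(1) + 3*(0)*conj(1) + 3*(2)*conj(1)]
      = (1/12)[(10) + (4) + (-4) + (8) + (0) + (6)] = 24/12 = 2
  <chi_rho, chi_2> = (1/12)[1*(10)*conj(1) + 1*(4)*conj(1) + 2*(-2)*conj(1) + 2*(4)*conj(1) + 3*(0)*conj(-1) + 3*(2)*conj(-1)]
      = (1/12)[(10) + (4) + (-4) + (8) + (0) + (-6)] = 12/12 = 1
  <chi_rho, chi_3> = (1/12)[1*(10)*conj(1) + 1*(4)*conj(-1) + 2*(-2)*conj(-1) + 2*(4)*conj(1) + 3*(0)*conj(1) + 3*(2)*conj(-1)]
      = (1/12)[(10) + (-4) + (4) + (8) + (0) + (-6)] = 12/12 = 1
  <chi_rho, chi_4> = (1/12)[1*(10)*conj(1) + 1*(4)*conj(-1) + 2*(-2)*conj(-1) + 2*(4)*conj(1) + 3*(0)*conj(-1) + 3*(2)*conj(1)]
      = (1/12)[(10) + (-4) + (4) + (8) + (0) + (6)] = 24/12 = 2
  <chi_rho, chi_5> = (1/12)[1*(10)*conj(2) + 1*(4)*conj(-2) + 2*(-2)*conj(1) + 2*(4)*conj(-1) + 3*(0)*conj(0) + 3*(2)*conj(0)]
      = (1/12)[(20) + (-8) + (-4) + (-8) + (0) + (0)] = 0/12 = 0
  <chi_rho, chi_6> = (1/12)[1*(10)*conj(2) + 1*(4)*conj(2) + 2*(-2)*conj(-1) + 2*(4)*conj(-1) + 3*(0)*conj(0) + 3*(2)*conj(0)]
      = (1/12)[(20) + (8) + (4) + (-8) + (0) + (0)] = 24/12 = 2
Dimension check: dim(rho) = sum (mult * dim) = 2*1 + 1*1 + 1*1 + 2*1 + 0*2 + 2*2 = 10 = chi_rho(e) = 10.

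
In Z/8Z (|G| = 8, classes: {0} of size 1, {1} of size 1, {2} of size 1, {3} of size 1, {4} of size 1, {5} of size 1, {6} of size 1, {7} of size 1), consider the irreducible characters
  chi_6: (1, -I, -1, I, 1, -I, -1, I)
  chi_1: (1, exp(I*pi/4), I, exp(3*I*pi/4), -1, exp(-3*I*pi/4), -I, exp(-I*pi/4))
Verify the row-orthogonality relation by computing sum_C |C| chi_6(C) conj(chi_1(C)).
Sum = 0; so <chi_6, chi_1> = 0 (distinct irreducibles are orthogonal).

Working: Compute term by term over conjugacy classes (|C| * chi_6(C) * conj(chi_1(C))):
  1*(1)*conj(1) + 1*(-I)*conj(exp(I*pi/4)) + 1*(-1)*conj(I) + 1*(I)*conj(exp(3*I*pi/4)) + 1*(1)*conj(-1) + 1*(-I)*conj(exp(-3*I*pi/4)) + 1*(-1)*conj(-I) + 1*(I)*conj(exp(-I*pi/4))
  = (1) + (-exp(I*pi/4)) + (I) + (exp(-I*pi/4)) + (-1) + (-exp(-3*I*pi/4)) + (-I) + (exp(3*I*pi/4))
  = 0.
(Exp terms are combined using exp(i*s)*conj(exp(i*t)) = exp(i*(s-t)), and sums of them are collapsed using the identity that for every m > 1 the m distinct m-th roots of unity sum to 0, e.g. 1 + exp(2*I*pi/3) + exp(-2*I*pi/3) = 0.)
Dividing by |G| = 8 gives 0/8 = 0, matching the row-orthogonality relation <chi_6, chi_1> = [chi_6 = chi_1].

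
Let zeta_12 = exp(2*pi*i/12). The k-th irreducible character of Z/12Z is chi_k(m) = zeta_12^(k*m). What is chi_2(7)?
chi_2(7) = zeta_12^14 = exp(I*pi/3)

chi_2(7) = zeta_12^(2*7) = zeta_12^14. Since zeta_12^12 = 1, this equals zeta_12^2 = exp(2*pi*i*2/12) = exp(I*pi/3).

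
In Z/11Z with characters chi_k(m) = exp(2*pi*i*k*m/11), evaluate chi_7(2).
chi_7(2) = zeta_11^14 = exp(6*I*pi/11)

Justification: chi_7(2) = zeta_11^(7*2) = zeta_11^14. Since zeta_11^11 = 1, this equals zeta_11^3 = exp(2*pi*i*3/11) = exp(6*I*pi/11).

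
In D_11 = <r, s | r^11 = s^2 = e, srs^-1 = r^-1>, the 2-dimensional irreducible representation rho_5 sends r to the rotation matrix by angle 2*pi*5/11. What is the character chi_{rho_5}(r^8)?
chi_{rho_5}(r^8) = 2*cos(2*pi*5*8/11) = -2*cos(3*pi/11)

Why: rho_5(r^8) is rotation by angle 2*pi*5*8/11, whose trace is 2*cos(2*pi*5*8/11) = -2*cos(3*pi/11).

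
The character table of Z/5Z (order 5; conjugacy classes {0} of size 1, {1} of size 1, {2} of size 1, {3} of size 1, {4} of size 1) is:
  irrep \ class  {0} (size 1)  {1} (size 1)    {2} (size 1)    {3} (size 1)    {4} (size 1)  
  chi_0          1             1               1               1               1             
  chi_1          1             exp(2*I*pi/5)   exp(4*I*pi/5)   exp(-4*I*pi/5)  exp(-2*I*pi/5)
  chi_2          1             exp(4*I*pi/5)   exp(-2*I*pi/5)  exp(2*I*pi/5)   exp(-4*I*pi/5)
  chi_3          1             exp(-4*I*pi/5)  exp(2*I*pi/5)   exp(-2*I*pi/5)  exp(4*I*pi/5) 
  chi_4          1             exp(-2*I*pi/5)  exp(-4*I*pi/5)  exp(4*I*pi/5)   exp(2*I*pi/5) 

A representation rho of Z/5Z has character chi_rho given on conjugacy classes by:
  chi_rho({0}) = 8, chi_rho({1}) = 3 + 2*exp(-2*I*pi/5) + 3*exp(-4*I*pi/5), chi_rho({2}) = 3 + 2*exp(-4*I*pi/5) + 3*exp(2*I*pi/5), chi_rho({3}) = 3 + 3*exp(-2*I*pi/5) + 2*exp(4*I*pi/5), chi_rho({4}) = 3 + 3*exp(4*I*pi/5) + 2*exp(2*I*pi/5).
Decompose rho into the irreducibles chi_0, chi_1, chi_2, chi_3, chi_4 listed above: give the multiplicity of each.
Multiplicities: chi_0: 3, chi_1: 0, chi_2: 0, chi_3: 3, chi_4: 2.

Solution. Use <chi_rho, chi> = (1/|G|) sum_C |C| * chi_rho(C) * conj(chi(C)) with |G| = 5 for each irreducible chi in the table:
  <chi_rho, chi_0> = (1/5)[1*(8)*conj(1) + 1*(3 + 2*exp(-2*I*pi/5) + 3*exp(-4*I*pi/5))*conj(1) + 1*(3 + 2*exp(-4*I*pi/5) + 3*exp(2*I*pi/5))*conj(1) + 1*(3 + 3*exp(-2*I*pi/5) + 2*exp(4*I*pi/5))*conj(1) + 1*(3 + 3*exp(4*I*pi/5) + 2*exp(2*I*pi/5))*conj(1)]
      = (1/5)[(8) + (3 + 2*exp(-2*I*pi/5) + 3*exp(-4*I*pi/5)) + (3 + 2*exp(-4*I*pi/5) + 3*exp(2*I*pi/5)) + (3 + 3*exp(-2*I*pi/5) + 2*exp(4*I*pi/5)) + (3 + 3*exp(4*I*pi/5) + 2*exp(2*I*pi/5))] = 15/5 = 3
  <chi_rho, chi_1> = (1/5)[1*(8)*conj(1) + 1*(3 + 2*exp(-2*I*pi/5) + 3*exp(-4*I*pi/5))*conj(exp(2*I*pi/5)) + 1*(3 + 2*exp(-4*I*pi/5) + 3*exp(2*I*pi/5))*conj(exp(4*I*pi/5)) + 1*(3 + 3*exp(-2*I*pi/5) + 2*exp(4*I*pi/5))*conj(exp(-4*I*pi/5)) + 1*(3 + 3*exp(4*I*pi/5) + 2*exp(2*I*pi/5))*conj(exp(-2*I*pi/5))]
      = (1/5)[(8) + (3*exp(-2*I*pi/5) + 2*exp(-4*I*pi/5) + 3*exp(4*I*pi/5)) + (3*exp(-2*I*pi/5) + 3*exp(-4*I*pi/5) + 2*exp(2*I*pi/5)) + (2*exp(-2*I*pi/5) + 3*exp(4*I*pi/5) + 3*exp(2*I*pi/5)) + (3*exp(-4*I*pi/5) + 2*exp(4*I*pi/5) + 3*exp(2*I*pi/5))] = 0/5 = 0
  <chi_rho, chi_2> = (1/5)[1*(8)*conj(1) + 1*(3 + 2*exp(-2*I*pi/5) + 3*exp(-4*I*pi/5))*conj(exp(4*I*pi/5)) + 1*(3 + 2*exp(-4*I*pi/5) + 3*exp(2*I*pi/5))*conj(exp(-2*I*pi/5)) + 1*(3 + 3*exp(-2*I*pi/5) + 2*exp(4*I*pi/5))*conj(exp(2*I*pi/5)) + 1*(3 + 3*exp(4*I*pi/5) + 2*exp(2*I*pi/5))*conj(exp(-4*I*pi/5))]
      = (1/5)[(8) + (3*exp(-4*I*pi/5) + 2*exp(4*I*pi/5) + 3*exp(2*I*pi/5)) + (2*exp(-2*I*pi/5) + 3*exp(4*I*pi/5) + 3*exp(2*I*pi/5)) + (3*exp(-2*I*pi/5) + 3*exp(-4*I*pi/5) + 2*exp(2*I*pi/5)) + (3*exp(-2*I*pi/5) + 2*exp(-4*I*pi/5) + 3*exp(4*I*pi/5))] = 0/5 = 0
  <chi_rho, chi_3> = (1/5)[1*(8)*conj(1) + 1*(3 + 2*exp(-2*I*pi/5) + 3*exp(-4*I*pi/5))*conj(exp(-4*I*pi/5)) + 1*(3 + 2*exp(-4*I*pi/5) + 3*exp(2*I*pi/5))*conj(exp(2*I*pi/5)) + 1*(3 + 3*exp(-2*I*pi/5) + 2*exp(4*I*pi/5))*conj(exp(-2*I*pi/5)) + 1*(3 + 3*exp(4*I*pi/5) + 2*exp(2*I*pi/5))*conj(exp(4*I*pi/5))]
      = (1/5)[(8) + (3 + 3*exp(4*I*pi/5) + 2*exp(2*I*pi/5)) + (3 + 3*exp(-2*I*pi/5) + 2*exp(4*I*pi/5)) + (3 + 2*exp(-4*I*pi/5) + 3*exp(2*I*pi/5)) + (3 + 2*exp(-2*I*pi/5) + 3*exp(-4*I*pi/5))] = 15/5 = 3
  <chi_rho, chi_4> = (1/5)[1*(8)*conj(1) + 1*(3 + 2*exp(-2*I*pi/5) + 3*exp(-4*I*pi/5))*conj(exp(-2*I*pi/5)) + 1*(3 + 2*exp(-4*I*pi/5) + 3*exp(2*I*pi/5))*conj(exp(-4*I*pi/5)) + 1*(3 + 3*exp(-2*I*pi/5) + 2*exp(4*I*pi/5))*conj(exp(4*I*pi/5)) + 1*(3 + 3*exp(4*I*pi/5) + 2*exp(2*I*pi/5))*conj(exp(2*I*pi/5))]
      = (1/5)[(8) + (2 + 3*exp(-2*I*pi/5) + 3*exp(2*I*pi/5)) + (2 + 3*exp(-4*I*pi/5) + 3*exp(4*I*pi/5)) + (2 + 3*exp(-4*I*pi/5) + 3*exp(4*I*pi/5)) + (2 + 3*exp(-2*I*pi/5) + 3*exp(2*I*pi/5))] = 10/5 = 2
(Exp terms are combined using exp(i*s)*conj(exp(i*t)) = exp(i*(s-t)), and sums of them are collapsed using the identity that for every m > 1 the m distinct m-th roots of unity sum to 0, e.g. 1 + exp(2*I*pi/3) + exp(-2*I*pi/3) = 0.)
Dimension check: dim(rho) = sum (mult * dim) = 3*1 + 0*1 + 0*1 + 3*1 + 2*1 = 8 = chi_rho(e) = 8.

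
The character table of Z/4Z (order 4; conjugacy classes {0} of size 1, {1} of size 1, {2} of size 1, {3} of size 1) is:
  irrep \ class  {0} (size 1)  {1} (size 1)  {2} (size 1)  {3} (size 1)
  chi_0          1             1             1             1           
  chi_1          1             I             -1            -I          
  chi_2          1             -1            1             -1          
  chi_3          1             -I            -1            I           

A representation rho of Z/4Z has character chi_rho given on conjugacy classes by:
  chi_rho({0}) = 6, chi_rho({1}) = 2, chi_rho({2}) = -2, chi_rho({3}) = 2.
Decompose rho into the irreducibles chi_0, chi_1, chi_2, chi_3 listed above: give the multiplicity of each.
Multiplicities: chi_0: 2, chi_1: 2, chi_2: 0, chi_3: 2.

Details: Use <chi_rho, chi> = (1/|G|) sum_C |C| * chi_rho(C) * conj(chi(C)) with |G| = 4 for each irreducible chi in the table:
  <chi_rho, chi_0> = (1/4)[1*(6)*conj(1) + 1*(2)*conj(1) + 1*(-2)*conj(1) + 1*(2)*conj(1)]
      = (1/4)[(6) + (2) + (-2) + (2)] = 8/4 = 2
  <chi_rho, chi_1> = (1/4)[1*(6)*conj(1) + 1*(2)*conj(I) + 1*(-2)*conj(-1) + 1*(2)*conj(-I)]
      = (1/4)[(6) + (-2*I) + (2) + (2*I)] = 8/4 = 2
  <chi_rho, chi_2> = (1/4)[1*(6)*conj(1) + 1*(2)*conj(-1) + 1*(-2)*conj(1) + 1*(2)*conj(-1)]
      = (1/4)[(6) + (-2) + (-2) + (-2)] = 0/4 = 0
  <chi_rho, chi_3> = (1/4)[1*(6)*conj(1) + 1*(2)*conj(-I) + 1*(-2)*conj(-1) + 1*(2)*conj(I)]
      = (1/4)[(6) + (2*I) + (2) + (-2*I)] = 8/4 = 2
(Exp terms are combined using exp(i*s)*conj(exp(i*t)) = exp(i*(s-t)), and sums of them are collapsed using the identity that for every m > 1 the m distinct m-th roots of unity sum to 0, e.g. 1 + exp(2*I*pi/3) + exp(-2*I*pi/3) = 0.)
Dimension check: dim(rho) = sum (mult * dim) = 2*1 + 2*1 + 0*1 + 2*1 = 6 = chi_rho(e) = 6.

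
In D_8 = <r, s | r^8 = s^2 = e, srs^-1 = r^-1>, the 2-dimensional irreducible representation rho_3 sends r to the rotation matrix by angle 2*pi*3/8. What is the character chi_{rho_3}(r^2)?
chi_{rho_3}(r^2) = 2*cos(2*pi*3*2/8) = 0

Justification: rho_3(r^2) is rotation by angle 2*pi*3*2/8, whose trace is 2*cos(2*pi*3*2/8) = 0.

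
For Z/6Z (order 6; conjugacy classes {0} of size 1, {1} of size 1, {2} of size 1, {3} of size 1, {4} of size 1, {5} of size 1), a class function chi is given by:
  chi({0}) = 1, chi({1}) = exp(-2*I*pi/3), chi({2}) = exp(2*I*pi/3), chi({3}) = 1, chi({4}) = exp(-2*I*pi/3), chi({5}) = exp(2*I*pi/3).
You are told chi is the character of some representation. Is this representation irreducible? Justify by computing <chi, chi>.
Irreducible: <chi, chi> = 1.

Solution. <chi, chi> = (1/|G|) sum_C |C| * |chi(C)|^2 = (1/6)[1*|1|^2 + 1*|exp(-2*I*pi/3)|^2 + 1*|exp(2*I*pi/3)|^2 + 1*|1|^2 + 1*|exp(-2*I*pi/3)|^2 + 1*|exp(2*I*pi/3)|^2]
  = (1/6)[(1) + (1) + (1) + (1) + (1) + (1)] = 6/6 = 1.
(Exp terms are combined using exp(i*s)*conj(exp(i*t)) = exp(i*(s-t)), and sums of them are collapsed using the identity that for every m > 1 the m distinct m-th roots of unity sum to 0, e.g. 1 + exp(2*I*pi/3) + exp(-2*I*pi/3) = 0.)
A character is irreducible iff <chi, chi> = 1, so this representation is irreducible.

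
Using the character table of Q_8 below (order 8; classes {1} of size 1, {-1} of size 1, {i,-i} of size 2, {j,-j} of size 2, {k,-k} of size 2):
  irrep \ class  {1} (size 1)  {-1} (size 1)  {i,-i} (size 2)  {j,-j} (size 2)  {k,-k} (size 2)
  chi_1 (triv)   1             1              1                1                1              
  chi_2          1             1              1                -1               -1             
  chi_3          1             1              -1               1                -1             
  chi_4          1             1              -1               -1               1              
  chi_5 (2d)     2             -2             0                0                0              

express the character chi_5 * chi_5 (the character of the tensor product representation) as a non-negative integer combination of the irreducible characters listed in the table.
chi_5 tensor chi_5 = chi_1 + chi_2 + chi_3 + chi_4 (all other irreducibles have multiplicity 0).

Justification: The character of a tensor product is the pointwise product (chi_5 * chi_5)(C) = chi_5(C) * chi_5(C):
  {1}: (2)*(2), {-1}: (-2)*(-2), {i,-i}: (0)*(0), {j,-j}: (0)*(0), {k,-k}: (0)*(0)
so (chi_5 * chi_5) takes values
  {1} -> 4, {-1} -> 4, {i,-i} -> 0, {j,-j} -> 0, {k,-k} -> 0.
Now take the inner product of this character with each irreducible chi from the table, <chi_5*chi_5, chi> = (1/8) sum_C |C| (chi_5*chi_5)(C) conj(chi(C)):
  <chi_5*chi_5, chi_1> = (1/8)[1*(4)*conj(1) + 1*(4)*conj(1) + 2*(0)*conj(1) + 2*(0)*conj(1) + 2*(0)*conj(1)]
      = (1/8)[(4) + (4) + (0) + (0) + (0)] = 8/8 = 1
  <chi_5*chi_5, chi_2> = (1/8)[1*(4)*conj(1) + 1*(4)*conj(1) + 2*(0)*conj(1) + 2*(0)*conj(-1) + 2*(0)*conj(-1)]
      = (1/8)[(4) + (4) + (0) + (0) + (0)] = 8/8 = 1
  <chi_5*chi_5, chi_3> = (1/8)[1*(4)*conj(1) + 1*(4)*conj(1) + 2*(0)*conj(-1) + 2*(0)*conj(1) + 2*(0)*conj(-1)]
      = (1/8)[(4) + (4) + (0) + (0) + (0)] = 8/8 = 1
  <chi_5*chi_5, chi_4> = (1/8)[1*(4)*conj(1) + 1*(4)*conj(1) + 2*(0)*conj(-1) + 2*(0)*conj(-1) + 2*(0)*conj(1)]
      = (1/8)[(4) + (4) + (0) + (0) + (0)] = 8/8 = 1
  <chi_5*chi_5, chi_5> = (1/8)[1*(4)*conj(2) + 1*(4)*conj(-2) + 2*(0)*conj(0) + 2*(0)*conj(0) + 2*(0)*conj(0)]
      = (1/8)[(8) + (-8) + (0) + (0) + (0)] = 0/8 = 0
Hence the multiplicities are chi_1: 1, chi_2: 1, chi_3: 1, chi_4: 1. Dimension check: dim(chi_5)*dim(chi_5) = 2*2 = 4 and sum (mult * dim) = 1*1 + 1*1 + 1*1 + 1*1 = 4.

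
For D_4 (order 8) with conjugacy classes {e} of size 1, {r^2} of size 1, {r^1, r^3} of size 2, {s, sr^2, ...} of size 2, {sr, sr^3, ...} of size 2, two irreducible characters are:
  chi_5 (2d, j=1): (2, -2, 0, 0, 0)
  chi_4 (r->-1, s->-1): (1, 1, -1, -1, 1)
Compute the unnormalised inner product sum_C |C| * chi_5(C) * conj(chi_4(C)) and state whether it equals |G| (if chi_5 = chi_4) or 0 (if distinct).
Sum = 0; so <chi_5, chi_4> = 0 (distinct irreducibles are orthogonal).

Explanation: Compute term by term over conjugacy classes (|C| * chi_5(C) * conj(chi_4(C))):
  1*(2)*conj(1) + 1*(-2)*conj(1) + 2*(0)*conj(-1) + 2*(0)*conj(-1) + 2*(0)*conj(1)
  = (2) + (-2) + (0) + (0) + (0)
  = 0.
Dividing by |G| = 8 gives 0/8 = 0, matching the row-orthogonality relation <chi_5, chi_4> = [chi_5 = chi_4].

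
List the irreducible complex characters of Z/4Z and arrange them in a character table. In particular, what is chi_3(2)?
Character table of Z/4Z (irreps indexed chi_0,...,chi_3 with chi_k(m) = zeta_4^(k*m), zeta_4 = exp(2*pi*i/4)):
  irrep \ class  {0} (size 1)  {1} (size 1)  {2} (size 1)  {3} (size 1)
  chi_0          1             1             1             1           
  chi_1          1             I             -1            -I          
  chi_2          1             -1            1             -1          
  chi_3          1             -I            -1            I           

Spot check: chi_3(2) = zeta_4^(3*2) = zeta_4^6 = -1.

Solution. Z/4Z is abelian, so all 4 irreducible complex representations are 1-dimensional. They are given by chi_k(m) = zeta_4^(k*m) for k = 0,...,3. Row orthogonality: sum_m chi_k(m) conj(chi_l(m)) = 4 * [k = l].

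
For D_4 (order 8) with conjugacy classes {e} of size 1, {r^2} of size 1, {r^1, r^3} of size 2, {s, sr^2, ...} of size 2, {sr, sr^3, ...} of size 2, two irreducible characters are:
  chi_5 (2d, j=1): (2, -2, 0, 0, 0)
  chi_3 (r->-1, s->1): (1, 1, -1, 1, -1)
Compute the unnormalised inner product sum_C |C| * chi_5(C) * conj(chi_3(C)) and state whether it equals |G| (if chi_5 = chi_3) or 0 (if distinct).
Sum = 0; so <chi_5, chi_3> = 0 (distinct irreducibles are orthogonal).

Explanation: Compute term by term over conjugacy classes (|C| * chi_5(C) * conj(chi_3(C))):
  1*(2)*conj(1) + 1*(-2)*conj(1) + 2*(0)*conj(-1) + 2*(0)*conj(1) + 2*(0)*conj(-1)
  = (2) + (-2) + (0) + (0) + (0)
  = 0.
Dividing by |G| = 8 gives 0/8 = 0, matching the row-orthogonality relation <chi_5, chi_3> = [chi_5 = chi_3].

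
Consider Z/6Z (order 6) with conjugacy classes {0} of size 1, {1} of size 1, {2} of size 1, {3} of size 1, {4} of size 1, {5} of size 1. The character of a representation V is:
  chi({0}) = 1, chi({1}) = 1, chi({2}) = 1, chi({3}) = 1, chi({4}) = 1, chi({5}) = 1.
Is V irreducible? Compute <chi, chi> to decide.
Irreducible: <chi, chi> = 1.

<chi, chi> = (1/|G|) sum_C |C| * |chi(C)|^2 = (1/6)[1*|1|^2 + 1*|1|^2 + 1*|1|^2 + 1*|1|^2 + 1*|1|^2 + 1*|1|^2]
  = (1/6)[(1) + (1) + (1) + (1) + (1) + (1)] = 6/6 = 1.
(Exp terms are combined using exp(i*s)*conj(exp(i*t)) = exp(i*(s-t)), and sums of them are collapsed using the identity that for every m > 1 the m distinct m-th roots of unity sum to 0, e.g. 1 + exp(2*I*pi/3) + exp(-2*I*pi/3) = 0.)
A character is irreducible iff <chi, chi> = 1, so this representation is irreducible.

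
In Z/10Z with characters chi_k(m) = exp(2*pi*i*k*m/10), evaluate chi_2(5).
chi_2(5) = zeta_10^10 = 1

Explanation: chi_2(5) = zeta_10^(2*5) = zeta_10^10. Since zeta_10^10 = 1, this equals zeta_10^0 = exp(2*pi*i*0/10) = 1.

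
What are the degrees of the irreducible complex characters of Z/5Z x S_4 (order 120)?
Dimensions: 1, 1, 1, 1, 1, 1, 1, 1, 1, 1, 2, 2, 2, 2, 2, 3, 3, 3, 3, 3, 3, 3, 3, 3, 3

Details: There are 25 irreducibles (= number of conjugacy classes). Their dimensions d_i satisfy sum d_i^2 = |G| = 120: 1 + 1 + 1 + 1 + 1 + 1 + 1 + 1 + 1 + 1 + 4 + 4 + 4 + 4 + 4 + 9 + 9 + 9 + 9 + 9 + 9 + 9 + 9 + 9 + 9 = 120. (For the product with Z/5Z: each of the 5 1-dim characters of Z/5Z tensors with each irrep of S_4, giving 5 copies of each S_4-dimension.)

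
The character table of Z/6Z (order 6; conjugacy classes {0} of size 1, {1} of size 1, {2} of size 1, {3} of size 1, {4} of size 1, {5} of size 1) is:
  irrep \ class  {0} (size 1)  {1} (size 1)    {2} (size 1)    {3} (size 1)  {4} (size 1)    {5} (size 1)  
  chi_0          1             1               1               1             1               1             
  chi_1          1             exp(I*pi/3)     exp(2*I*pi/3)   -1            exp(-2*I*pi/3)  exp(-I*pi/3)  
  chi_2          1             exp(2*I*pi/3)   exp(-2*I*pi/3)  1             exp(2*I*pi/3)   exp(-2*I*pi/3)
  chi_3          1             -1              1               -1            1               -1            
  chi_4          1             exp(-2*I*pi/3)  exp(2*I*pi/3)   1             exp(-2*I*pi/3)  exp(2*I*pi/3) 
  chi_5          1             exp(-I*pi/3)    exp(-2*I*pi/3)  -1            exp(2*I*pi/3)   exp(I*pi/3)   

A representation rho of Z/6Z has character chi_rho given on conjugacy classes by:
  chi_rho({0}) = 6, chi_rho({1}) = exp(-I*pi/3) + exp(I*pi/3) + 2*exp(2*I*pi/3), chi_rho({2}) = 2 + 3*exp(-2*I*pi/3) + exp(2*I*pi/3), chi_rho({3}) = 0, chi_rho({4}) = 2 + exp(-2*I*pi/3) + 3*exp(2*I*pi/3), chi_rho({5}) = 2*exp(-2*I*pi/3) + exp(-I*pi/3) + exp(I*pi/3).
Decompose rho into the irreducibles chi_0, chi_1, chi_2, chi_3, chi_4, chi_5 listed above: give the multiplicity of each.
Multiplicities: chi_0: 1, chi_1: 1, chi_2: 2, chi_3: 1, chi_4: 0, chi_5: 1.

Derivation: Use <chi_rho, chi> = (1/|G|) sum_C |C| * chi_rho(C) * conj(chi(C)) with |G| = 6 for each irreducible chi in the table:
  <chi_rho, chi_0> = (1/6)[1*(6)*conj(1) + 1*(exp(-I*pi/3) + exp(I*pi/3) + 2*exp(2*I*pi/3))*conj(1) + 1*(2 + 3*exp(-2*I*pi/3) + exp(2*I*pi/3))*conj(1) + 1*(0)*conj(1) + 1*(2 + exp(-2*I*pi/3) + 3*exp(2*I*pi/3))*conj(1) + 1*(2*exp(-2*I*pi/3) + exp(-I*pi/3) + exp(I*pi/3))*conj(1)]
      = (1/6)[(6) + (exp(-I*pi/3) + exp(I*pi/3) + 2*exp(2*I*pi/3)) + (2 + 3*exp(-2*I*pi/3) + exp(2*I*pi/3)) + (0) + (2 + exp(-2*I*pi/3) + 3*exp(2*I*pi/3)) + (2*exp(-2*I*pi/3) + exp(-I*pi/3) + exp(I*pi/3))] = 6/6 = 1
  <chi_rho, chi_1> = (1/6)[1*(6)*conj(1) + 1*(exp(-I*pi/3) + exp(I*pi/3) + 2*exp(2*I*pi/3))*conj(exp(I*pi/3)) + 1*(2 + 3*exp(-2*I*pi/3) + exp(2*I*pi/3))*conj(exp(2*I*pi/3)) + 1*(0)*conj(-1) + 1*(2 + exp(-2*I*pi/3) + 3*exp(2*I*pi/3))*conj(exp(-2*I*pi/3)) + 1*(2*exp(-2*I*pi/3) + exp(-I*pi/3) + exp(I*pi/3))*conj(exp(-I*pi/3))]
      = (1/6)[(6) + (1 + exp(-2*I*pi/3) + 2*exp(I*pi/3)) + (1 + 2*exp(-2*I*pi/3) + 3*exp(2*I*pi/3)) + (0) + (1 + 3*exp(-2*I*pi/3) + 2*exp(2*I*pi/3)) + (1 + 2*exp(-I*pi/3) + exp(2*I*pi/3))] = 6/6 = 1
  <chi_rho, chi_2> = (1/6)[1*(6)*conj(1) + 1*(exp(-I*pi/3) + exp(I*pi/3) + 2*exp(2*I*pi/3))*conj(exp(2*I*pi/3)) + 1*(2 + 3*exp(-2*I*pi/3) + exp(2*I*pi/3))*conj(exp(-2*I*pi/3)) + 1*(0)*conj(1) + 1*(2 + exp(-2*I*pi/3) + 3*exp(2*I*pi/3))*conj(exp(2*I*pi/3)) + 1*(2*exp(-2*I*pi/3) + exp(-I*pi/3) + exp(I*pi/3))*conj(exp(-2*I*pi/3))]
      = (1/6)[(6) + (1 + exp(-I*pi/3)) + (3 + exp(-2*I*pi/3) + 2*exp(2*I*pi/3)) + (0) + (3 + 2*exp(-2*I*pi/3) + exp(2*I*pi/3)) + (1 + exp(I*pi/3))] = 12/6 = 2
  <chi_rho, chi_3> = (1/6)[1*(6)*conj(1) + 1*(exp(-I*pi/3) + exp(I*pi/3) + 2*exp(2*I*pi/3))*conj(-1) + 1*(2 + 3*exp(-2*I*pi/3) + exp(2*I*pi/3))*conj(1) + 1*(0)*conj(-1) + 1*(2 + exp(-2*I*pi/3) + 3*exp(2*I*pi/3))*conj(1) + 1*(2*exp(-2*I*pi/3) + exp(-I*pi/3) + exp(I*pi/3))*conj(-1)]
      = (1/6)[(6) + (-2*exp(2*I*pi/3) - exp(I*pi/3) - exp(-I*pi/3)) + (2 + 3*exp(-2*I*pi/3) + exp(2*I*pi/3)) + (0) + (2 + exp(-2*I*pi/3) + 3*exp(2*I*pi/3)) + (-exp(I*pi/3) - exp(-I*pi/3) - 2*exp(-2*I*pi/3))] = 6/6 = 1
  <chi_rho, chi_4> = (1/6)[1*(6)*conj(1) + 1*(exp(-I*pi/3) + exp(I*pi/3) + 2*exp(2*I*pi/3))*conj(exp(-2*I*pi/3)) + 1*(2 + 3*exp(-2*I*pi/3) + exp(2*I*pi/3))*conj(exp(2*I*pi/3)) + 1*(0)*conj(1) + 1*(2 + exp(-2*I*pi/3) + 3*exp(2*I*pi/3))*conj(exp(-2*I*pi/3)) + 1*(2*exp(-2*I*pi/3) + exp(-I*pi/3) + exp(I*pi/3))*conj(exp(2*I*pi/3))]
      = (1/6)[(6) + (-1 + 2*exp(-2*I*pi/3) + exp(I*pi/3)) + (1 + 2*exp(-2*I*pi/3) + 3*exp(2*I*pi/3)) + (0) + (1 + 3*exp(-2*I*pi/3) + 2*exp(2*I*pi/3)) + (-1 + exp(-I*pi/3) + 2*exp(2*I*pi/3))] = 0/6 = 0
  <chi_rho, chi_5> = (1/6)[1*(6)*conj(1) + 1*(exp(-I*pi/3) + exp(I*pi/3) + 2*exp(2*I*pi/3))*conj(exp(-I*pi/3)) + 1*(2 + 3*exp(-2*I*pi/3) + exp(2*I*pi/3))*conj(exp(-2*I*pi/3)) + 1*(0)*conj(-1) + 1*(2 + exp(-2*I*pi/3) + 3*exp(2*I*pi/3))*conj(exp(2*I*pi/3)) + 1*(2*exp(-2*I*pi/3) + exp(-I*pi/3) + exp(I*pi/3))*conj(exp(I*pi/3))]
      = (1/6)[(6) + (-1 + exp(2*I*pi/3)) + (3 + exp(-2*I*pi/3) + 2*exp(2*I*pi/3)) + (0) + (3 + 2*exp(-2*I*pi/3) + exp(2*I*pi/3)) + (-1 + exp(-2*I*pi/3))] = 6/6 = 1
(Exp terms are combined using exp(i*s)*conj(exp(i*t)) = exp(i*(s-t)), and sums of them are collapsed using the identity that for every m > 1 the m distinct m-th roots of unity sum to 0, e.g. 1 + exp(2*I*pi/3) + exp(-2*I*pi/3) = 0.)
Dimension check: dim(rho) = sum (mult * dim) = 1*1 + 1*1 + 2*1 + 1*1 + 0*1 + 1*1 = 6 = chi_rho(e) = 6.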